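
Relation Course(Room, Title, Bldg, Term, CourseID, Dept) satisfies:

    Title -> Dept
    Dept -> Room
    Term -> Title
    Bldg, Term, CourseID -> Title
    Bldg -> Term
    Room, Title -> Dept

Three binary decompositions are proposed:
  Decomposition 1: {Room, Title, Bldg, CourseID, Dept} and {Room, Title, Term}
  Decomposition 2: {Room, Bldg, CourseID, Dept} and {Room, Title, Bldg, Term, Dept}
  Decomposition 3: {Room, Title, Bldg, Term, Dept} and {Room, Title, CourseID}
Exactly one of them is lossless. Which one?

Decomposition 1: common = {Room, Title}, closure = {Room, Title, Dept} → lossy.
Decomposition 2: common = {Room, Bldg, Dept}, closure = {Room, Title, Bldg, Term, Dept} → lossless.
Decomposition 3: common = {Room, Title}, closure = {Room, Title, Dept} → lossy.

Decomposition 2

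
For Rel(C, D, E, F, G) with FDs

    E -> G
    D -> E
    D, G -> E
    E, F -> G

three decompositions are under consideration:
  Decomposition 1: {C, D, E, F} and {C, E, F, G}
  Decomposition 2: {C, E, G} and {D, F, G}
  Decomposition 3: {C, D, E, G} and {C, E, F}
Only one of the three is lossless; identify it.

Decomposition 1: common = {C, E, F}, closure = {C, E, F, G} → lossless.
Decomposition 2: common = {G}, closure = {G} → lossy.
Decomposition 3: common = {C, E}, closure = {C, E, G} → lossy.

Decomposition 1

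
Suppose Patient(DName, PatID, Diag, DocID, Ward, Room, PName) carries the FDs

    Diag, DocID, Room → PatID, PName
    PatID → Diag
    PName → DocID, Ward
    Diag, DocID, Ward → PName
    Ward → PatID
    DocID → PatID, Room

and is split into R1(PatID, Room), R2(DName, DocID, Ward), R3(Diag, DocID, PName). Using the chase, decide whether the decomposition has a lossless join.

No

Chase test. Columns are DName, PatID, Diag, DocID, Ward, Room, PName; row i has aⱼ where attribute j ∈ Ri, else bᵢⱼ.
Initial tableau (one row per fragment):
  row 1: b11 a2 b13 b14 b15 a6 b17
  row 2: a1 b22 b23 a4 a5 b26 b27
  row 3: b31 b32 a3 a4 b35 b36 a7
Rows 2 and 3 agree on DocID; apply DocID→PatID, Room and equate their PatID, Room entries.
Rows 2 and 3 agree on PatID; apply PatID→Diag and equate their Diag entries.
Rows 2 and 3 agree on Diag, DocID, Room; apply Diag, DocID, Room→PatID, PName and equate their PatID, PName entries.
Rows 2 and 3 agree on PName; apply PName→DocID, Ward and equate their DocID, Ward entries.
No row becomes fully distinguished — the join is lossy.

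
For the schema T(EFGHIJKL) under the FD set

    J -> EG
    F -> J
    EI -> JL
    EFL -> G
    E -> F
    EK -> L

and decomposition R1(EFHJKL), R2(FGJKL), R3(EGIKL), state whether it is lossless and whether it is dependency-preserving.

lossy but dependency-preserving

Lossless test (chase): Rows 1 and 2 agree on J; apply J→EG and equate their EG entries. Rows 1 and 3 agree on E; apply E→F and equate their F entries. Rows 1 and 3 agree on F; apply F→J and equate their J entries. No row becomes fully distinguished — the join is lossy.
Dependency preservation: J → EG; EI → JL; EFL → G are not contained in any single fragment, but the restricted closure of each left-hand side across the fragments still reaches the right-hand side; the remaining FDs each lie inside some fragment. All dependencies are preserved.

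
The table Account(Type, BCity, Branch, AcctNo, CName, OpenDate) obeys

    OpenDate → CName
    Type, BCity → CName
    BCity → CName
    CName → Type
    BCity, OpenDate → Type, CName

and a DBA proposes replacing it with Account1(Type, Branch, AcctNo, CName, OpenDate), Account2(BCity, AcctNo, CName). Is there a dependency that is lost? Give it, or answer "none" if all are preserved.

none

OpenDate → CName lies within Account1.
Type, BCity → CName: restricted closure across fragments reaches CName.
BCity → CName lies within Account2.
CName → Type lies within Account1.
BCity, OpenDate → Type, CName: restricted closure across fragments reaches Type, CName.
Every dependency is enforceable on the fragments, so the decomposition is dependency-preserving.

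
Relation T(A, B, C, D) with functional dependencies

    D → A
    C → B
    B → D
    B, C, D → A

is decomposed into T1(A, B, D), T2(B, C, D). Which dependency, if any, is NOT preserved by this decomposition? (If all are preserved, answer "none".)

none

D → A lies within T1.
C → B lies within T2.
B → D lies within T1.
B, C, D → A: restricted closure across fragments reaches A.
Every dependency is enforceable on the fragments, so the decomposition is dependency-preserving.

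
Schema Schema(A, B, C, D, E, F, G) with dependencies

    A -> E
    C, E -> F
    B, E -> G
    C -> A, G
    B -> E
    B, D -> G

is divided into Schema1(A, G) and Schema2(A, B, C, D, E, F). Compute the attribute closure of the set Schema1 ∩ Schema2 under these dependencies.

Schema1 ∩ Schema2 = {A}.
A → E applies, adding E
Closure: {A, E}.

A, E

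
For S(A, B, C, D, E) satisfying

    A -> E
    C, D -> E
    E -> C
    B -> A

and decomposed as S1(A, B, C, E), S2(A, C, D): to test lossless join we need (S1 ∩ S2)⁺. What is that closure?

A, C, E

S1 ∩ S2 = {A, C}.
A → E applies, adding E
Closure: {A, C, E}.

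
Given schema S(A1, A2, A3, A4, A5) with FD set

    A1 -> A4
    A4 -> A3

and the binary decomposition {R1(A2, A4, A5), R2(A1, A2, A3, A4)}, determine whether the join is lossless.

Common attributes: R1 ∩ R2 = {A2, A4}.
Closure of {A2, A4}: A4 → A3 applies, adding A3. So (A2, A4)⁺ = {A2, A3, A4}.
The closure contains neither all of R1 = {A2, A4, A5} nor all of R2 = {A1, A2, A3, A4}, so the common attributes are not a superkey of either fragment. The join is lossy.

No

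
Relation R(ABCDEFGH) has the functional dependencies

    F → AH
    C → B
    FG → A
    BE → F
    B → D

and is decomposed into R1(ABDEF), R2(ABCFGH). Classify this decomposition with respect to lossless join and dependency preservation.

lossy but dependency-preserving

Lossless test: (ABF)⁺ = {ABDFH}, which is a superkey of neither fragment — lossy.
Dependency preservation: every FD's attributes lie within a single fragment, so each can be enforced locally — preserved.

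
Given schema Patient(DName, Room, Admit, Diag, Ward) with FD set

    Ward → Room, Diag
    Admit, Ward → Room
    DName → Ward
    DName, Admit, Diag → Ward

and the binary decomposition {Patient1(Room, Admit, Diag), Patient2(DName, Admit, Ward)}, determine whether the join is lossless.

Common attributes: Patient1 ∩ Patient2 = {Admit}.
No dependency enlarges {Admit}, so (Admit)⁺ = {Admit}.
The closure contains neither all of Patient1 = {Room, Admit, Diag} nor all of Patient2 = {DName, Admit, Ward}, so the common attributes are not a superkey of either fragment. The join is lossy.

No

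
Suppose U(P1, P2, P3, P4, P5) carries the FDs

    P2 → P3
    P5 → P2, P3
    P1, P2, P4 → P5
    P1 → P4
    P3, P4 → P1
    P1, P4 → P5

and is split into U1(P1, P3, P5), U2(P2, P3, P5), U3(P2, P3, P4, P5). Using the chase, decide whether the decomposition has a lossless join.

Chase test. Columns are P1, P2, P3, P4, P5; row i has aⱼ where attribute j ∈ Ui, else bᵢⱼ.
Initial tableau (one row per fragment):
  row 1: a1 b12 a3 b14 a5
  row 2: b21 a2 a3 b24 a5
  row 3: b31 a2 a3 a4 a5
Rows 1 and 2 agree on P5; apply P5→P2, P3 and equate their P2, P3 entries.
No row becomes fully distinguished — the join is lossy.

No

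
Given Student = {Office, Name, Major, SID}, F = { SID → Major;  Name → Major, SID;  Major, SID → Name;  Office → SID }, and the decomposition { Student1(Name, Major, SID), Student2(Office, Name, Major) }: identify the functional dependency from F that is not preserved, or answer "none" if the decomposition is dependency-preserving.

none

SID → Major lies within Student1.
Name → Major, SID lies within Student1.
Major, SID → Name lies within Student1.
Office → SID: restricted closure across fragments reaches SID.
Every dependency is enforceable on the fragments, so the decomposition is dependency-preserving.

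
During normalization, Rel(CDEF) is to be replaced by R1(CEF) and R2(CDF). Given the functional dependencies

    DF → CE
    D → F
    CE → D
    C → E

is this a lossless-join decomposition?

Yes

Common attributes: R1 ∩ R2 = {CF}.
Closure of {CF}: C → E applies, adding E; CE → D applies, adding D. So (CF)⁺ = {CDEF}.
This closure contains every attribute of R1, so R1 ∩ R2 → R1. The join is lossless.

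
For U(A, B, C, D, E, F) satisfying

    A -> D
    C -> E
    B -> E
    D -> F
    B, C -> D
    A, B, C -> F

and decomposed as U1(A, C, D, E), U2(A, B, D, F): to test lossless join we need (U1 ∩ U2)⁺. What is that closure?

U1 ∩ U2 = {A, D}.
D → F applies, adding F
Closure: {A, D, F}.

A, D, F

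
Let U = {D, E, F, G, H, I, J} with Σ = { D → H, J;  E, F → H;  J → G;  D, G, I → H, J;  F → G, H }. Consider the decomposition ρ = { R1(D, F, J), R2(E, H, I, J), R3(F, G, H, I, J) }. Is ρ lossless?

Chase test. Columns are D, E, F, G, H, I, J; row i has aⱼ where attribute j ∈ Ri, else bᵢⱼ.
Initial tableau (one row per fragment):
  row 1: a1 b12 a3 b14 b15 b16 a7
  row 2: b21 a2 b23 b24 a5 a6 a7
  row 3: b31 b32 a3 a4 a5 a6 a7
Rows 1 and 2 agree on J; apply J→G and equate their G entries.
Rows 1 and 3 agree on J; apply J→G and equate their G entries.
Rows 1 and 3 agree on F; apply F→G, H and equate their G, H entries.
No row becomes fully distinguished — the join is lossy.

No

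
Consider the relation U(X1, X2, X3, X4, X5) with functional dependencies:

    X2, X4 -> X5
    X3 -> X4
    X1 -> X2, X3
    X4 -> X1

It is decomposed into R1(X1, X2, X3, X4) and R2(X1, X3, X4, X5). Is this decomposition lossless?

Yes

Common attributes: R1 ∩ R2 = {X1, X3, X4}.
Closure of {X1, X3, X4}: X1 → X2, X3 applies, adding X2; X2, X4 → X5 applies, adding X5. So (X1, X3, X4)⁺ = {X1, X2, X3, X4, X5}.
This closure contains every attribute of R1, so R1 ∩ R2 → R1. The join is lossless.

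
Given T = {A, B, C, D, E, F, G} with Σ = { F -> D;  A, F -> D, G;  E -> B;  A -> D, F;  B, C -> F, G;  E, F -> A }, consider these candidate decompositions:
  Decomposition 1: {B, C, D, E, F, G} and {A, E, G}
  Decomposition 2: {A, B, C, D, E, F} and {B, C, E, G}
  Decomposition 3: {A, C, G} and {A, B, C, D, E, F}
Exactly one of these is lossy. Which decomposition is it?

Decomposition 1: common = {E, G}, closure = {B, E, G} → lossy.
Decomposition 2: common = {B, C, E}, closure = {A, B, C, D, E, F, G} → lossless.
Decomposition 3: common = {A, C}, closure = {A, C, D, F, G} → lossless.

Decomposition 1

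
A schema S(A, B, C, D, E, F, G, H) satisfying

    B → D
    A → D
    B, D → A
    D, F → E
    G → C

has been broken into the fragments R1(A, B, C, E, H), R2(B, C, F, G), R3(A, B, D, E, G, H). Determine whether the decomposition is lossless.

No

Chase test. Columns are A, B, C, D, E, F, G, H; row i has aⱼ where attribute j ∈ Ri, else bᵢⱼ.
Initial tableau (one row per fragment):
  row 1: a1 a2 a3 b14 a5 b16 b17 a8
  row 2: b21 a2 a3 b24 b25 a6 a7 b28
  row 3: a1 a2 b33 a4 a5 b36 a7 a8
Rows 1 and 2 agree on B; apply B→D and equate their D entries.
Rows 1 and 3 agree on B; apply B→D and equate their D entries.
Rows 1 and 2 agree on B, D; apply B, D→A and equate their A entries.
Rows 2 and 3 agree on G; apply G→C and equate their C entries.
No row becomes fully distinguished — the join is lossy.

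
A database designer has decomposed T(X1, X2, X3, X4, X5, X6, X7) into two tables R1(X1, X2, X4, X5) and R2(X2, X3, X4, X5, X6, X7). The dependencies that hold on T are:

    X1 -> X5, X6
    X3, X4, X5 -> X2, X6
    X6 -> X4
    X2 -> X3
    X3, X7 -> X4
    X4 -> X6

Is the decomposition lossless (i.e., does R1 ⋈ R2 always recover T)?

No

Common attributes: R1 ∩ R2 = {X2, X4, X5}.
Closure of {X2, X4, X5}: X2 → X3 applies, adding X3; X4 → X6 applies, adding X6. So (X2, X4, X5)⁺ = {X2, X3, X4, X5, X6}.
The closure contains neither all of R1 = {X1, X2, X4, X5} nor all of R2 = {X2, X3, X4, X5, X6, X7}, so the common attributes are not a superkey of either fragment. The join is lossy.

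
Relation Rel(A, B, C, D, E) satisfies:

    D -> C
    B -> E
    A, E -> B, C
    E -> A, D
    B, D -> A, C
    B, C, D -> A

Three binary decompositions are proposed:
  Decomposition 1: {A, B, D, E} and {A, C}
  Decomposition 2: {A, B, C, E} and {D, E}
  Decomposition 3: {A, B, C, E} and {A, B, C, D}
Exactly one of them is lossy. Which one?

Decomposition 1

Decomposition 1: common = {A}, closure = {A} → lossy.
Decomposition 2: common = {E}, closure = {A, B, C, D, E} → lossless.
Decomposition 3: common = {A, B, C}, closure = {A, B, C, D, E} → lossless.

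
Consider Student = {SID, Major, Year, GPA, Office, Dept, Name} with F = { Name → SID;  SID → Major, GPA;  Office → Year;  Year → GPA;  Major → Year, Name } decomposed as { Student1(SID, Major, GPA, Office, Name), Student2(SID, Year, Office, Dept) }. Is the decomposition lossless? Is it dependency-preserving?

lossless but not dependency-preserving

Lossless test: (SID, Office)⁺ = {SID, Major, Year, GPA, Office, Name}, which contains all of one fragment — lossless.
Dependency preservation: the restricted closure of {Year} across the fragments never reaches {GPA}, so Year → GPA cannot be enforced without a join — not preserved.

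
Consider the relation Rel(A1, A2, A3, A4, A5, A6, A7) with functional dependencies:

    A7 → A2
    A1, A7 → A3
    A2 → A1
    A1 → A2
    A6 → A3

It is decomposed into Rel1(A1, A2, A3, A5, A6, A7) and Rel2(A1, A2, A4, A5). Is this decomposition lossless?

No

Common attributes: Rel1 ∩ Rel2 = {A1, A2, A5}.
No dependency enlarges {A1, A2, A5}, so (A1, A2, A5)⁺ = {A1, A2, A5}.
The closure contains neither all of Rel1 = {A1, A2, A3, A5, A6, A7} nor all of Rel2 = {A1, A2, A4, A5}, so the common attributes are not a superkey of either fragment. The join is lossy.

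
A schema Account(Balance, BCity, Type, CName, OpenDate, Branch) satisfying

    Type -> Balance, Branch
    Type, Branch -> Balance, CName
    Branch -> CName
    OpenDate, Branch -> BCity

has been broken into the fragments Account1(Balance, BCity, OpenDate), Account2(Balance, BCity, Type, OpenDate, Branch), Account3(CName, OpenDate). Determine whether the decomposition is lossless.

Chase test. Columns are Balance, BCity, Type, CName, OpenDate, Branch; row i has aⱼ where attribute j ∈ Accounti, else bᵢⱼ.
Initial tableau (one row per fragment):
  row 1: a1 a2 b13 b14 a5 b16
  row 2: a1 a2 a3 b24 a5 a6
  row 3: b31 b32 b33 a4 a5 b36
No row becomes fully distinguished — the join is lossy.

No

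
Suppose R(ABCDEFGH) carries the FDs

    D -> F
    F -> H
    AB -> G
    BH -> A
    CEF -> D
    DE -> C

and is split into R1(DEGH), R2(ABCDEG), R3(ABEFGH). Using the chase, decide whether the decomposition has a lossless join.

No

Chase test. Columns are ABCDEFGH; row i has aⱼ where attribute j ∈ Ri, else bᵢⱼ.
Initial tableau (one row per fragment):
  row 1: b11 b12 b13 a4 a5 b16 a7 a8
  row 2: a1 a2 a3 a4 a5 b26 a7 b28
  row 3: a1 a2 b33 b34 a5 a6 a7 a8
Rows 1 and 2 agree on D; apply D→F and equate their F entries.
Rows 1 and 2 agree on F; apply F→H and equate their H entries.
Rows 1 and 2 agree on DE; apply DE→C and equate their C entries.
No row becomes fully distinguished — the join is lossy.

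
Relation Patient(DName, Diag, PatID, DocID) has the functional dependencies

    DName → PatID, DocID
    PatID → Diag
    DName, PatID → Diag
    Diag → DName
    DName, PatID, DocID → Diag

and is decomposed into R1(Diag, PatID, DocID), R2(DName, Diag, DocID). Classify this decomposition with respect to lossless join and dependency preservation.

lossless and dependency-preserving

Lossless test: (Diag, DocID)⁺ = {DName, Diag, PatID, DocID}, which contains all of one fragment — lossless.
Dependency preservation: DName → PatID, DocID; DName, PatID → Diag; DName, PatID, DocID → Diag are not contained in any single fragment, but the restricted closure of each left-hand side across the fragments still reaches the right-hand side; the remaining FDs each lie inside some fragment. All dependencies are preserved.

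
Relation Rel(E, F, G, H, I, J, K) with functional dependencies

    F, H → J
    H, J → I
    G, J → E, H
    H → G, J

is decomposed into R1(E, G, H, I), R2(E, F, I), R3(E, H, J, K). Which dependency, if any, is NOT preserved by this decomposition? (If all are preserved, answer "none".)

G, J → E, H

Check G, J → E, H: no single fragment contains all of {E, G, H, J}, and the restricted closure of {G, J} across the fragments never reaches {E, H}.
F, H → J is preserved.
H, J → I is preserved.
H → G, J is preserved.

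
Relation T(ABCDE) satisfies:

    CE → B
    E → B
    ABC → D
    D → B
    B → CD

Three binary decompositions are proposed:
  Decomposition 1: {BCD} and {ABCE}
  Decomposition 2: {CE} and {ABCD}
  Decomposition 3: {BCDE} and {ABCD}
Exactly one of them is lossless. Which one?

Decomposition 1: common = {BC}, closure = {BCD} → lossless.
Decomposition 2: common = {C}, closure = {C} → lossy.
Decomposition 3: common = {BCD}, closure = {BCD} → lossy.

Decomposition 1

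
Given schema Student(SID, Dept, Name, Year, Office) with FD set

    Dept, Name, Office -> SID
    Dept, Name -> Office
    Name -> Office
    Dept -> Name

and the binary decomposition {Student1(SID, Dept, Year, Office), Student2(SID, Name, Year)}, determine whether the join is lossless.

Common attributes: Student1 ∩ Student2 = {SID, Year}.
No dependency enlarges {SID, Year}, so (SID, Year)⁺ = {SID, Year}.
The closure contains neither all of Student1 = {SID, Dept, Year, Office} nor all of Student2 = {SID, Name, Year}, so the common attributes are not a superkey of either fragment. The join is lossy.

No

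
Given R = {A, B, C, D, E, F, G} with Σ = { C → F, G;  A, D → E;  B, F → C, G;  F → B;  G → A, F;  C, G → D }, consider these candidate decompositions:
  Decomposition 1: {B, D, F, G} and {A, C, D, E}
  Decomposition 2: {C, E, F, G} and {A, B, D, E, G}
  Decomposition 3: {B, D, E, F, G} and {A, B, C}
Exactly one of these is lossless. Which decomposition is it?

Decomposition 1: common = {D}, closure = {D} → lossy.
Decomposition 2: common = {E, G}, closure = {A, B, C, D, E, F, G} → lossless.
Decomposition 3: common = {B}, closure = {B} → lossy.

Decomposition 2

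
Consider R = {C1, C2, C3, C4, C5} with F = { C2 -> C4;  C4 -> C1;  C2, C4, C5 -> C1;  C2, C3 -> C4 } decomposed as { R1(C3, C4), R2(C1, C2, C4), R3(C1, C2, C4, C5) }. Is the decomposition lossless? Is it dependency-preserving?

lossy but dependency-preserving

Lossless test (chase): Rows 1 and 2 agree on C4; apply C4→C1 and equate their C1 entries. No row becomes fully distinguished — the join is lossy.
Dependency preservation: C2, C3 → C4 is not contained in any single fragment, but the restricted closure of its left-hand side across the fragments still reaches the right-hand side; the remaining FDs each lie inside some fragment. All dependencies are preserved.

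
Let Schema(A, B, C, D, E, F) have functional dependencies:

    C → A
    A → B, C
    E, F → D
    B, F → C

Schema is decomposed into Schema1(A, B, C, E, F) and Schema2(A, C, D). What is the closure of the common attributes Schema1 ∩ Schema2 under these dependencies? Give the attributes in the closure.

Schema1 ∩ Schema2 = {A, C}.
A → B, C applies, adding B
Closure: {A, B, C}.

A, B, C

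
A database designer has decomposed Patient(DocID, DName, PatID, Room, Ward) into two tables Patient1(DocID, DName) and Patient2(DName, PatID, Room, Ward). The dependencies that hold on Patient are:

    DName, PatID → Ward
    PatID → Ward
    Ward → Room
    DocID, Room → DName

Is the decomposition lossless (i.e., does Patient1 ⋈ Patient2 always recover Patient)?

Common attributes: Patient1 ∩ Patient2 = {DName}.
No dependency enlarges {DName}, so (DName)⁺ = {DName}.
The closure contains neither all of Patient1 = {DocID, DName} nor all of Patient2 = {DName, PatID, Room, Ward}, so the common attributes are not a superkey of either fragment. The join is lossy.

No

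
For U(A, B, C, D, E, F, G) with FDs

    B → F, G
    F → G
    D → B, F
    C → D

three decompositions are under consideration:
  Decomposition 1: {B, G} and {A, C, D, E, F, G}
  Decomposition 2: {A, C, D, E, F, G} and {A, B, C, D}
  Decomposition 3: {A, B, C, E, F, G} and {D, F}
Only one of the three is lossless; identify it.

Decomposition 1: common = {G}, closure = {G} → lossy.
Decomposition 2: common = {A, C, D}, closure = {A, B, C, D, F, G} → lossless.
Decomposition 3: common = {F}, closure = {F, G} → lossy.

Decomposition 2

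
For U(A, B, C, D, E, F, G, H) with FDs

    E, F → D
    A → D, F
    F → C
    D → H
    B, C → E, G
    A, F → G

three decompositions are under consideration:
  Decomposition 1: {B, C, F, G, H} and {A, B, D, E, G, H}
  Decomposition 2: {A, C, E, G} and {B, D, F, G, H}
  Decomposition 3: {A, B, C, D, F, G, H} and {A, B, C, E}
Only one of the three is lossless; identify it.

Decomposition 3

Decomposition 1: common = {B, G, H}, closure = {B, G, H} → lossy.
Decomposition 2: common = {G}, closure = {G} → lossy.
Decomposition 3: common = {A, B, C}, closure = {A, B, C, D, E, F, G, H} → lossless.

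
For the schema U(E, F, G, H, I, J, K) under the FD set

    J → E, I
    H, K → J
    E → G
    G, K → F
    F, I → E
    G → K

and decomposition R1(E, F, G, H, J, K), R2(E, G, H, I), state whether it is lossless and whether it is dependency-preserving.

lossless but not dependency-preserving

Lossless test: (E, G, H)⁺ = {E, F, G, H, I, J, K}, which contains all of one fragment — lossless.
Dependency preservation: the restricted closure of {J} across the fragments never reaches {E, I}, so J → E, I cannot be enforced without a join — not preserved.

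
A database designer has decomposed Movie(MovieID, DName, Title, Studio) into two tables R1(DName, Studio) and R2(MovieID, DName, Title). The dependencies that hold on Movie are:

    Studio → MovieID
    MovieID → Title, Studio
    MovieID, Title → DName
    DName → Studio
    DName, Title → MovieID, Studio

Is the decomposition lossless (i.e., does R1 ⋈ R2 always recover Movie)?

Common attributes: R1 ∩ R2 = {DName}.
Closure of {DName}: DName → Studio applies, adding Studio; Studio → MovieID applies, adding MovieID; MovieID → Title, Studio applies, adding Title. So (DName)⁺ = {MovieID, DName, Title, Studio}.
This closure contains every attribute of R1, so R1 ∩ R2 → R1. The join is lossless.

Yes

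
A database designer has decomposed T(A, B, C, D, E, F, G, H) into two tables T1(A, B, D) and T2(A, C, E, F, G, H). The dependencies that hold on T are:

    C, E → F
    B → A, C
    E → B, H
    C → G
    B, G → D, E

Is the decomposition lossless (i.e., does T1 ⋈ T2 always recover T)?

No

Common attributes: T1 ∩ T2 = {A}.
No dependency enlarges {A}, so (A)⁺ = {A}.
The closure contains neither all of T1 = {A, B, D} nor all of T2 = {A, C, E, F, G, H}, so the common attributes are not a superkey of either fragment. The join is lossy.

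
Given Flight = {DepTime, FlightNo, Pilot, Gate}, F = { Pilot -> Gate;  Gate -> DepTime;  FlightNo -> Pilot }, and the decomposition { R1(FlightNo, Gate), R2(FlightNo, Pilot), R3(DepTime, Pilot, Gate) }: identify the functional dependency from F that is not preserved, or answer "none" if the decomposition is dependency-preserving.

Pilot → Gate lies within R3.
Gate → DepTime lies within R3.
FlightNo → Pilot lies within R2.
Every dependency is enforceable on the fragments, so the decomposition is dependency-preserving.

none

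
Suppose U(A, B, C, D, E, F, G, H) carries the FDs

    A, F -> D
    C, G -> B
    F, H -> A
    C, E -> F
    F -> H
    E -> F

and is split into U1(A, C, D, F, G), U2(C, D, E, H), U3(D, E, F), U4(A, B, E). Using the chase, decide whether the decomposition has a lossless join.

No

Chase test. Columns are A, B, C, D, E, F, G, H; row i has aⱼ where attribute j ∈ Ui, else bᵢⱼ.
Initial tableau (one row per fragment):
  row 1: a1 b12 a3 a4 b15 a6 a7 b18
  row 2: b21 b22 a3 a4 a5 b26 b27 a8
  row 3: b31 b32 b33 a4 a5 a6 b37 b38
  row 4: a1 a2 b43 b44 a5 b46 b47 b48
Rows 1 and 3 agree on F; apply F→H and equate their H entries.
Rows 2 and 3 agree on E; apply E→F and equate their F entries.
Rows 2 and 4 agree on E; apply E→F and equate their F entries.
Rows 1 and 4 agree on A, F; apply A, F→D and equate their D entries.
Rows 1 and 3 agree on F, H; apply F, H→A and equate their A entries.
Rows 1 and 2 agree on F; apply F→H and equate their H entries.
Rows 1 and 4 agree on F; apply F→H and equate their H entries.
Rows 1 and 2 agree on F, H; apply F, H→A and equate their A entries.
No row becomes fully distinguished — the join is lossy.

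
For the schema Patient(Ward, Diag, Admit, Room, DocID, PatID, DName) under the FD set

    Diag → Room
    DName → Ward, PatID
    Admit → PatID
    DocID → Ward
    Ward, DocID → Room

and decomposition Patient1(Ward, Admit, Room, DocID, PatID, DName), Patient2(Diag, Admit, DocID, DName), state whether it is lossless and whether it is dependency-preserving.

lossless but not dependency-preserving

Lossless test: (Admit, DocID, DName)⁺ = {Ward, Admit, Room, DocID, PatID, DName}, which contains all of one fragment — lossless.
Dependency preservation: the restricted closure of {Diag} across the fragments never reaches {Room}, so Diag → Room cannot be enforced without a join — not preserved.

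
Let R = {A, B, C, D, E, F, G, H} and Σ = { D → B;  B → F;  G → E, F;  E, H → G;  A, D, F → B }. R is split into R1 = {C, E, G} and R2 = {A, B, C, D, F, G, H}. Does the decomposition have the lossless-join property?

Common attributes: R1 ∩ R2 = {C, G}.
Closure of {C, G}: G → E, F applies, adding E, F. So (C, G)⁺ = {C, E, F, G}.
This closure contains every attribute of R1, so R1 ∩ R2 → R1. The join is lossless.

Yes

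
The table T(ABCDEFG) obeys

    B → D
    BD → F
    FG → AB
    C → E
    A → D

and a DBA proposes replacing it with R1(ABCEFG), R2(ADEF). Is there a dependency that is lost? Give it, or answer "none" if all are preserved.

B → D

Check B → D: no single fragment contains all of {BD}, and the restricted closure of {B} across the fragments never reaches {D}.
BD → F is preserved.
FG → AB is preserved.
C → E is preserved.
A → D is preserved.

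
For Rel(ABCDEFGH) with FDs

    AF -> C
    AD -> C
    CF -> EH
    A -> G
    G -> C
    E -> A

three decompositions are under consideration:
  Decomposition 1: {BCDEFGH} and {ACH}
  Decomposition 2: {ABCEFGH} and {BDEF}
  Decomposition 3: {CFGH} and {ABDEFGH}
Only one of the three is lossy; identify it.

Decomposition 1: common = {CH}, closure = {CH} → lossy.
Decomposition 2: common = {BEF}, closure = {ABCEFGH} → lossless.
Decomposition 3: common = {FGH}, closure = {ACEFGH} → lossless.

Decomposition 1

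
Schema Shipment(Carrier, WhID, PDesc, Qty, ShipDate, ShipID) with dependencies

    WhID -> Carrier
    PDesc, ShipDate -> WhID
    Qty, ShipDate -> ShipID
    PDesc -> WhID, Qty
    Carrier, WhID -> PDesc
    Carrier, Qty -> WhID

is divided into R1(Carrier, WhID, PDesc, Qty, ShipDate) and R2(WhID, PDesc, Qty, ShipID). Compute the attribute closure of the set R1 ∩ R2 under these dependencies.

R1 ∩ R2 = {WhID, PDesc, Qty}.
WhID → Carrier applies, adding Carrier
Closure: {Carrier, WhID, PDesc, Qty}.

Carrier, WhID, PDesc, Qty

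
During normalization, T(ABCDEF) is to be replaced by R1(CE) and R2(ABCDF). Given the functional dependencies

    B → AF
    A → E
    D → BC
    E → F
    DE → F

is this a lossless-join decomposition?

No

Common attributes: R1 ∩ R2 = {C}.
No dependency enlarges {C}, so (C)⁺ = {C}.
The closure contains neither all of R1 = {CE} nor all of R2 = {ABCDF}, so the common attributes are not a superkey of either fragment. The join is lossy.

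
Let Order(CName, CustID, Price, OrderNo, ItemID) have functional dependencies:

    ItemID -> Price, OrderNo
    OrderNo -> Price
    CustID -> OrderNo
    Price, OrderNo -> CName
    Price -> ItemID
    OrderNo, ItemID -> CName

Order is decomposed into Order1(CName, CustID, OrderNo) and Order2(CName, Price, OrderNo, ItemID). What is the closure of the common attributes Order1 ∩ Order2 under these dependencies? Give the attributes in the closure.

Order1 ∩ Order2 = {CName, OrderNo}.
OrderNo → Price applies, adding Price
Price → ItemID applies, adding ItemID
Closure: {CName, Price, OrderNo, ItemID}.

CName, Price, OrderNo, ItemID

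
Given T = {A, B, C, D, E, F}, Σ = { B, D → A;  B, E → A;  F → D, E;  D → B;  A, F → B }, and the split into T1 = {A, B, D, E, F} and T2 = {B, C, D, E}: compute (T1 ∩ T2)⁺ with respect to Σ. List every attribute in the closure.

T1 ∩ T2 = {B, D, E}.
B, D → A applies, adding A
Closure: {A, B, D, E}.

A, B, D, E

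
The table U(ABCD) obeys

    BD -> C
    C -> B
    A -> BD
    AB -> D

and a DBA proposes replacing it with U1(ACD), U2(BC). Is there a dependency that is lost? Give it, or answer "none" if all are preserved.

Check BD → C: no single fragment contains all of {BCD}, and the restricted closure of {BD} across the fragments never reaches {C}.
C → B is preserved.
A → BD is preserved.
AB → D is preserved.

BD -> C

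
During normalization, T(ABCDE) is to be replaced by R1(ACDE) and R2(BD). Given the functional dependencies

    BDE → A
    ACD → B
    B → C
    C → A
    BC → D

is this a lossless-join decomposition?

No

Common attributes: R1 ∩ R2 = {D}.
No dependency enlarges {D}, so (D)⁺ = {D}.
The closure contains neither all of R1 = {ACDE} nor all of R2 = {BD}, so the common attributes are not a superkey of either fragment. The join is lossy.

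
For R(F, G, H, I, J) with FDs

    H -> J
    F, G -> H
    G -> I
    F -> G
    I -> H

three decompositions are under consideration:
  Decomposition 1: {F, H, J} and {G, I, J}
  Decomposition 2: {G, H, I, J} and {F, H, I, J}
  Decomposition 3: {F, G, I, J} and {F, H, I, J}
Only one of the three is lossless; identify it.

Decomposition 3

Decomposition 1: common = {J}, closure = {J} → lossy.
Decomposition 2: common = {H, I, J}, closure = {H, I, J} → lossy.
Decomposition 3: common = {F, I, J}, closure = {F, G, H, I, J} → lossless.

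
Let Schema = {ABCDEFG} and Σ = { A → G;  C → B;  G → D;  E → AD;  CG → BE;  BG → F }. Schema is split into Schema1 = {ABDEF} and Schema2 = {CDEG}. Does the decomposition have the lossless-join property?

Common attributes: Schema1 ∩ Schema2 = {DE}.
Closure of {DE}: E → AD applies, adding A; A → G applies, adding G. So (DE)⁺ = {ADEG}.
The closure contains neither all of Schema1 = {ABDEF} nor all of Schema2 = {CDEG}, so the common attributes are not a superkey of either fragment. The join is lossy.

No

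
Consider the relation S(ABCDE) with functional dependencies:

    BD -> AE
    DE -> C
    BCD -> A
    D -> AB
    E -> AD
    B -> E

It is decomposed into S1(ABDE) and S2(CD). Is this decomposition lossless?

Common attributes: S1 ∩ S2 = {D}.
Closure of {D}: D → AB applies, adding AB; B → E applies, adding E; DE → C applies, adding C. So (D)⁺ = {ABCDE}.
This closure contains every attribute of S1, so S1 ∩ S2 → S1. The join is lossless.

Yes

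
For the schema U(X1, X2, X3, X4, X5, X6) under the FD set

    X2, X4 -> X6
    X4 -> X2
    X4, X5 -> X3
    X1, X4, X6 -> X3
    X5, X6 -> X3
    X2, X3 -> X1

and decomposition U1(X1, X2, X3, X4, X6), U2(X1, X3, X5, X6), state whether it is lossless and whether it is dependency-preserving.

lossy but dependency-preserving

Lossless test: (X1, X3, X6)⁺ = {X1, X3, X6}, which is a superkey of neither fragment — lossy.
Dependency preservation: X4, X5 → X3 is not contained in any single fragment, but the restricted closure of its left-hand side across the fragments still reaches the right-hand side; the remaining FDs each lie inside some fragment. All dependencies are preserved.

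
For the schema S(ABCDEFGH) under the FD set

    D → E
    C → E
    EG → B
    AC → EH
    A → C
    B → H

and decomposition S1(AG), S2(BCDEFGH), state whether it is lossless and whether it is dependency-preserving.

lossy and not dependency-preserving

Lossless test: (G)⁺ = {G}, which is a superkey of neither fragment — lossy.
Dependency preservation: the restricted closure of {AC} across the fragments never reaches {EH}, so AC → EH cannot be enforced without a join — not preserved.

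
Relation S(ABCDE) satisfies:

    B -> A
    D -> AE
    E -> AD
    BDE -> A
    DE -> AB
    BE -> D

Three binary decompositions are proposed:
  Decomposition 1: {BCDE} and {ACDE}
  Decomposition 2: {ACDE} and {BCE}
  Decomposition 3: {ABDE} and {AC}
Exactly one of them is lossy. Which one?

Decomposition 1: common = {CDE}, closure = {ABCDE} → lossless.
Decomposition 2: common = {CE}, closure = {ABCDE} → lossless.
Decomposition 3: common = {A}, closure = {A} → lossy.

Decomposition 3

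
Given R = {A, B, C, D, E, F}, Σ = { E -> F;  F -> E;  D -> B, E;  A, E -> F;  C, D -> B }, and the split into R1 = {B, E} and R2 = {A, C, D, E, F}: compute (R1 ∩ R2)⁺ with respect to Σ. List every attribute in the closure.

E, F

R1 ∩ R2 = {E}.
E → F applies, adding F
Closure: {E, F}.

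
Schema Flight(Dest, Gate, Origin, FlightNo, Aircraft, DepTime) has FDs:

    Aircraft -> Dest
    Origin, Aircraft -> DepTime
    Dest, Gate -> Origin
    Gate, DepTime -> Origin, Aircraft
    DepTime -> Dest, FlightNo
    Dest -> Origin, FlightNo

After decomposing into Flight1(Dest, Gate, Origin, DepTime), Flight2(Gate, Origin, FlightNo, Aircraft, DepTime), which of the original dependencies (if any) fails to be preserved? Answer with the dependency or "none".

Check Dest → Origin, FlightNo: no single fragment contains all of {Dest, Origin, FlightNo}, and the restricted closure of {Dest} across the fragments never reaches {Origin, FlightNo}.
Aircraft → Dest is preserved.
Origin, Aircraft → DepTime is preserved.
Dest, Gate → Origin is preserved.
Gate, DepTime → Origin, Aircraft is preserved.
DepTime → Dest, FlightNo is preserved.

Dest -> Origin, FlightNo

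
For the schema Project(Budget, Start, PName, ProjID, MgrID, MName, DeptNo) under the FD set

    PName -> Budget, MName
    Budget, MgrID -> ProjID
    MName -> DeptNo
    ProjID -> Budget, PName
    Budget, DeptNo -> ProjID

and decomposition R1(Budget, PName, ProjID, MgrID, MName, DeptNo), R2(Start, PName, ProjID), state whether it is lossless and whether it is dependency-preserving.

lossy but dependency-preserving

Lossless test: (PName, ProjID)⁺ = {Budget, PName, ProjID, MName, DeptNo}, which is a superkey of neither fragment — lossy.
Dependency preservation: every FD's attributes lie within a single fragment, so each can be enforced locally — preserved.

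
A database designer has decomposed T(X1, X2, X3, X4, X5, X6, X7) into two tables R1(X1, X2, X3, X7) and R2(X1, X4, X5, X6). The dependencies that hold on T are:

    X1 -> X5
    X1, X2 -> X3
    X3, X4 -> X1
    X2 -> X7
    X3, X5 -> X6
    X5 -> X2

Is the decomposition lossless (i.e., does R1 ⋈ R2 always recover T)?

Yes

Common attributes: R1 ∩ R2 = {X1}.
Closure of {X1}: X1 → X5 applies, adding X5; X5 → X2 applies, adding X2; X1, X2 → X3 applies, adding X3; X2 → X7 applies, adding X7; X3, X5 → X6 applies, adding X6. So (X1)⁺ = {X1, X2, X3, X5, X6, X7}.
This closure contains every attribute of R1, so R1 ∩ R2 → R1. The join is lossless.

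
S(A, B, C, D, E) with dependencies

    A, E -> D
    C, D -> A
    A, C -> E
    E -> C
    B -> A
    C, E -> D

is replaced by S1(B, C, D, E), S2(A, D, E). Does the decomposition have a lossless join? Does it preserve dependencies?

lossless but not dependency-preserving

Lossless test: (D, E)⁺ = {A, C, D, E}, which contains all of one fragment — lossless.
Dependency preservation: the restricted closure of {A, C} across the fragments never reaches {E}, so A, C → E cannot be enforced without a join — not preserved.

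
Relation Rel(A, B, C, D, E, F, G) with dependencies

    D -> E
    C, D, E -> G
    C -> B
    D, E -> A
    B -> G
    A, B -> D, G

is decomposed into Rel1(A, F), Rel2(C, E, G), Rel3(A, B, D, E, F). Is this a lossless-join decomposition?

Chase test. Columns are A, B, C, D, E, F, G; row i has aⱼ where attribute j ∈ Reli, else bᵢⱼ.
Initial tableau (one row per fragment):
  row 1: a1 b12 b13 b14 b15 a6 b17
  row 2: b21 b22 a3 b24 a5 b26 a7
  row 3: a1 a2 b33 a4 a5 a6 b37
No row becomes fully distinguished — the join is lossy.

No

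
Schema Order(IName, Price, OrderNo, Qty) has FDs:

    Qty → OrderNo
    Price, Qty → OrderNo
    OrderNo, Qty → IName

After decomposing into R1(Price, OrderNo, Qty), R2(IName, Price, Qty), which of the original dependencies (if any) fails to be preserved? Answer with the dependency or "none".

none

Qty → OrderNo lies within R1.
Price, Qty → OrderNo lies within R1.
OrderNo, Qty → IName: restricted closure across fragments reaches IName.
Every dependency is enforceable on the fragments, so the decomposition is dependency-preserving.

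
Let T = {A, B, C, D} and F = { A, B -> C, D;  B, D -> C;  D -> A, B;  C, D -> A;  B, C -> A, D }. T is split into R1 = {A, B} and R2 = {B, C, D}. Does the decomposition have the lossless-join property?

No

Common attributes: R1 ∩ R2 = {B}.
No dependency enlarges {B}, so (B)⁺ = {B}.
The closure contains neither all of R1 = {A, B} nor all of R2 = {B, C, D}, so the common attributes are not a superkey of either fragment. The join is lossy.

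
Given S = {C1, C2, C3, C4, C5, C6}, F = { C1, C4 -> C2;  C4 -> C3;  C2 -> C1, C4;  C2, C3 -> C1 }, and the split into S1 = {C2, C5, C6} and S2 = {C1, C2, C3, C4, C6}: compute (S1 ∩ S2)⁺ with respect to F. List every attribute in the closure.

C1, C2, C3, C4, C6

S1 ∩ S2 = {C2, C6}.
C2 → C1, C4 applies, adding C1, C4
C4 → C3 applies, adding C3
Closure: {C1, C2, C3, C4, C6}.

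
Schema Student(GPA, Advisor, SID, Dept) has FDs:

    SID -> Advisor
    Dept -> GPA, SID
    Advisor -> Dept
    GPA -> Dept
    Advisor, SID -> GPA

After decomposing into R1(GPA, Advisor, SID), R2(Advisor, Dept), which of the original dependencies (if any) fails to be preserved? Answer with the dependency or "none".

none

SID → Advisor lies within R1.
Dept → GPA, SID: restricted closure across fragments reaches GPA, SID.
Advisor → Dept lies within R2.
GPA → Dept: restricted closure across fragments reaches Dept.
Advisor, SID → GPA lies within R1.
Every dependency is enforceable on the fragments, so the decomposition is dependency-preserving.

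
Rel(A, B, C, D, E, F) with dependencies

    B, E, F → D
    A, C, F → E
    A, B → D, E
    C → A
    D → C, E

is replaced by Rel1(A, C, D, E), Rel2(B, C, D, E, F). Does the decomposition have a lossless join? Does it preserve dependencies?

Lossless test: (C, D, E)⁺ = {A, C, D, E}, which contains all of one fragment — lossless.
Dependency preservation: the restricted closure of {A, B} across the fragments never reaches {D, E}, so A, B → D, E cannot be enforced without a join — not preserved.

lossless but not dependency-preserving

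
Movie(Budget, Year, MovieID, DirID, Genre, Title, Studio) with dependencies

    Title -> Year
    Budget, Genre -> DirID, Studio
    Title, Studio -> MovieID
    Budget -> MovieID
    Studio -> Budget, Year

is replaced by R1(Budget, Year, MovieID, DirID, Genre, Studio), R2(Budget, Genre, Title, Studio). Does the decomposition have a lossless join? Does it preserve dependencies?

lossless but not dependency-preserving

Lossless test: (Budget, Genre, Studio)⁺ = {Budget, Year, MovieID, DirID, Genre, Studio}, which contains all of one fragment — lossless.
Dependency preservation: the restricted closure of {Title} across the fragments never reaches {Year}, so Title → Year cannot be enforced without a join — not preserved.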